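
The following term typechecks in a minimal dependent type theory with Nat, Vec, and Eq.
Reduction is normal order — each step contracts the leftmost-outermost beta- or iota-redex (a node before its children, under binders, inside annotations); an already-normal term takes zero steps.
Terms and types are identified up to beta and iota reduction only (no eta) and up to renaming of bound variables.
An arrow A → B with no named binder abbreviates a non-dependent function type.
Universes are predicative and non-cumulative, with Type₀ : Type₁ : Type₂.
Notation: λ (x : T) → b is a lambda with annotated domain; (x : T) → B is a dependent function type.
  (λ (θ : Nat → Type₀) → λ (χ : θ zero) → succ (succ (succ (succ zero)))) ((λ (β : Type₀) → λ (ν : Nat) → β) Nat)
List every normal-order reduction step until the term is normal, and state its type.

normal-order reduction:
  (λ (θ : Nat → Type₀) → λ (χ : θ zero) → succ (succ (succ (succ zero)))) ((λ (β : Type₀) → λ (ν : Nat) → β) Nat)
  ~> λ (θ : (λ (χ : Type₀) → λ (β : Nat) → χ) Nat zero) → succ (succ (succ (succ zero)))
  ~> λ (θ : (λ (χ : Nat) → Nat) zero) → succ (succ (succ (succ zero)))
  ~> λ (θ : Nat) → succ (succ (succ (succ zero)))
type:
  Nat → Nat


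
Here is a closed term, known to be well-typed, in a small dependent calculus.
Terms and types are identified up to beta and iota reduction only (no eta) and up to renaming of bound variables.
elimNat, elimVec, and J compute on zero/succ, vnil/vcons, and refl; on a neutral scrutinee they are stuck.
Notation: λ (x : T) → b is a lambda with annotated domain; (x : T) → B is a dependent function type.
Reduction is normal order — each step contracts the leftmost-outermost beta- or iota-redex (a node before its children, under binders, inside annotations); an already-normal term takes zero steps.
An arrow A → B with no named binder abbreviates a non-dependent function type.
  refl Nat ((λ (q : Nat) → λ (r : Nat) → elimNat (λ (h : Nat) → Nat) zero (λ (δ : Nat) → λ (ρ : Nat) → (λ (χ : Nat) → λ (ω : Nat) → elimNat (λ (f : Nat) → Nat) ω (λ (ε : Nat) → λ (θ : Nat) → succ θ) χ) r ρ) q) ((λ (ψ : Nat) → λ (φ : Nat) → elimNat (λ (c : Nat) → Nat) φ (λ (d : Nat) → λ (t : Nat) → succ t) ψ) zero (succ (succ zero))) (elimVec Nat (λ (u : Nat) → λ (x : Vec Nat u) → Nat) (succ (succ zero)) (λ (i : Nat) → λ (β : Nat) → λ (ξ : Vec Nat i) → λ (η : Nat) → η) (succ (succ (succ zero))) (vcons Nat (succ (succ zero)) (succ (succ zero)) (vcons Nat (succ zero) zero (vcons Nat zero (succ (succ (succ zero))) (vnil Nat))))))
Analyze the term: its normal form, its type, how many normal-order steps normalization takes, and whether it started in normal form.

resulting normal form:
  refl Nat (succ (succ (succ (succ zero))))
type:
  Eq Nat (succ (succ (succ (succ zero)))) (succ (succ (succ (succ zero))))
reduction steps (normal order): 37
already normal: no
first redex: a beta-redex


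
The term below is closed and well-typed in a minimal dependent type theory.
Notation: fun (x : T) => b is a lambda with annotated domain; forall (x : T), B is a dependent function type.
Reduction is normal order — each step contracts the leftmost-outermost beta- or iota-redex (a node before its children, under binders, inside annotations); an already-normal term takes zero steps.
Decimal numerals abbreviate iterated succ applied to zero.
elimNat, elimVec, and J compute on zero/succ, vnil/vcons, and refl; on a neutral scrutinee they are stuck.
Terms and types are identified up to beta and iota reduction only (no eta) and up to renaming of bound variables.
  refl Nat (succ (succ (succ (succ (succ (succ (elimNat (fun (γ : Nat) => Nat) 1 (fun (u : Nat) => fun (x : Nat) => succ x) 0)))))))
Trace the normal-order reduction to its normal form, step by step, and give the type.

normal-order reduction:
  refl Nat (succ (succ (succ (succ (succ (succ (elimNat (fun (γ : Nat) => Nat) 1 (fun (u : Nat) => fun (x : Nat) => succ x) 0)))))))
  ~> refl Nat 7
inferred type:
  Eq Nat 7 7


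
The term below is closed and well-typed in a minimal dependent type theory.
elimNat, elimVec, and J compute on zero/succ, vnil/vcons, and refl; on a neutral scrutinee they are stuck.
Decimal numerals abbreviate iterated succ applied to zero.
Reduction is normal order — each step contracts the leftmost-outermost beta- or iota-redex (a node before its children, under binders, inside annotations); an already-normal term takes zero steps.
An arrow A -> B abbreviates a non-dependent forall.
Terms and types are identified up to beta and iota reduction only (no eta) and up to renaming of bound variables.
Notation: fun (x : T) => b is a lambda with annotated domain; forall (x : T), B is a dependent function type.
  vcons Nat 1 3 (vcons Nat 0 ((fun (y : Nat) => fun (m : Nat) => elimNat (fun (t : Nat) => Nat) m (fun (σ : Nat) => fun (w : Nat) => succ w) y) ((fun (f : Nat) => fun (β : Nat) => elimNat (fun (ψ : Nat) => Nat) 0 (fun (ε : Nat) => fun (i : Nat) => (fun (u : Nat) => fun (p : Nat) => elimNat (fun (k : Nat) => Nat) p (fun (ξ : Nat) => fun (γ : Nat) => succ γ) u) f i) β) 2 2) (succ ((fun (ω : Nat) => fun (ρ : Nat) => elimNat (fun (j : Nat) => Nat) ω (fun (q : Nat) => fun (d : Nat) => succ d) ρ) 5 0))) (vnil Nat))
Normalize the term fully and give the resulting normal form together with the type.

normal form:
  vcons Nat 1 3 (vcons Nat 0 10 (vnil Nat))
type:
  Vec Nat 2
observation: the first redex contracted is a beta-redex; the normal form is reached in 45 normal-order steps.


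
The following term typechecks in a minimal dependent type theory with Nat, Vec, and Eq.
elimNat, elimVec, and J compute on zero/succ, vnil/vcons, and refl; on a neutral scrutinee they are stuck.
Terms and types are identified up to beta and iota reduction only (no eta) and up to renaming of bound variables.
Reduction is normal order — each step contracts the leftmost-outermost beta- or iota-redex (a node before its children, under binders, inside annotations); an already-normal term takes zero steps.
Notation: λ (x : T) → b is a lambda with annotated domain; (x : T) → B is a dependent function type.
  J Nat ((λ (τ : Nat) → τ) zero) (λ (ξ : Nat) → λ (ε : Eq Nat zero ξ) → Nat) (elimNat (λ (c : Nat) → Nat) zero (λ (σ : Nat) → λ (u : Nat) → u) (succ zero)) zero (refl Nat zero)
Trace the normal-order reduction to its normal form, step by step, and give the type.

normal-order reduction sequence:
  J Nat ((λ (τ : Nat) → τ) zero) (λ (ξ : Nat) → λ (ε : Eq Nat zero ξ) → Nat) (elimNat (λ (c : Nat) → Nat) zero (λ (σ : Nat) → λ (u : Nat) → u) (succ zero)) zero (refl Nat zero)
  ~> elimNat (λ (τ : Nat) → Nat) zero (λ (ξ : Nat) → λ (ε : Nat) → ε) (succ zero)
  ~> (λ (τ : Nat) → λ (ξ : Nat) → ξ) zero (elimNat (λ (ε : Nat) → Nat) zero (λ (c : Nat) → λ (σ : Nat) → σ) zero)
  ~> (λ (τ : Nat) → τ) (elimNat (λ (ξ : Nat) → Nat) zero (λ (ε : Nat) → λ (c : Nat) → c) zero)
  ~> elimNat (λ (τ : Nat) → Nat) zero (λ (ξ : Nat) → λ (ε : Nat) → ε) zero
  ~> zero
type:
  Nat


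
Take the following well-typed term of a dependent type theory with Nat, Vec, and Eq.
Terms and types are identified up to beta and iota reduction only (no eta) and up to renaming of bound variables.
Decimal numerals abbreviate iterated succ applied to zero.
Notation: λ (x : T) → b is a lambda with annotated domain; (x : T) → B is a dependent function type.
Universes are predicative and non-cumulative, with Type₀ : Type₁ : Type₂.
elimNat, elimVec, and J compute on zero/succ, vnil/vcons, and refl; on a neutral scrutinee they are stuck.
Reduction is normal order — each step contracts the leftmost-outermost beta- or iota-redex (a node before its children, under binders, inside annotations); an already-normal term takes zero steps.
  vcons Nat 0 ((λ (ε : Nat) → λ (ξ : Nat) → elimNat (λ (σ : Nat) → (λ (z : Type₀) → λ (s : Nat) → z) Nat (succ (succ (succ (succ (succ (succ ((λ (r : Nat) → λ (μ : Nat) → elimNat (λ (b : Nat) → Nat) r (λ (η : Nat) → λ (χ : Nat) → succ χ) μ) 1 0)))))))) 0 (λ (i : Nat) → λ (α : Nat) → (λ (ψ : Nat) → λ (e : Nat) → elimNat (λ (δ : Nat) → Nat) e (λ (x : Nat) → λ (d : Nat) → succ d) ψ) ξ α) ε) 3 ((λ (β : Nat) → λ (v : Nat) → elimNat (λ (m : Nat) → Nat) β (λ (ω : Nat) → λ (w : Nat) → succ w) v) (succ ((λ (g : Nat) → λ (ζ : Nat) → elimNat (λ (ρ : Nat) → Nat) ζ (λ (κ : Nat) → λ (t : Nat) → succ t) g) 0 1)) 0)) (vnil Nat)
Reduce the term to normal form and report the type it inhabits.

resulting normal form:
  vcons Nat 0 6 (vnil Nat)
the term's type:
  Vec Nat 1


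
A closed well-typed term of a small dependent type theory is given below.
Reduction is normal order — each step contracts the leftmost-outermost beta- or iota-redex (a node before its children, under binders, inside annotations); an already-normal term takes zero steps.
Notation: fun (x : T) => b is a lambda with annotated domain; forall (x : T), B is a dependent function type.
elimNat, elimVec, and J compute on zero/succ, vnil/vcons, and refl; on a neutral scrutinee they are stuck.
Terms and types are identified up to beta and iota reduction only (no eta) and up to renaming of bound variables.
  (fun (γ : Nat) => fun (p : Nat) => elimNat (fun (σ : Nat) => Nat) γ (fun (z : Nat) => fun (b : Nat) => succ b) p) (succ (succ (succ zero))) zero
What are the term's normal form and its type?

resulting normal form:
  succ (succ (succ zero))
inferred type:
  Nat
observation: the leftmost-outermost redex is a beta-redex, and normalization takes 3 steps.


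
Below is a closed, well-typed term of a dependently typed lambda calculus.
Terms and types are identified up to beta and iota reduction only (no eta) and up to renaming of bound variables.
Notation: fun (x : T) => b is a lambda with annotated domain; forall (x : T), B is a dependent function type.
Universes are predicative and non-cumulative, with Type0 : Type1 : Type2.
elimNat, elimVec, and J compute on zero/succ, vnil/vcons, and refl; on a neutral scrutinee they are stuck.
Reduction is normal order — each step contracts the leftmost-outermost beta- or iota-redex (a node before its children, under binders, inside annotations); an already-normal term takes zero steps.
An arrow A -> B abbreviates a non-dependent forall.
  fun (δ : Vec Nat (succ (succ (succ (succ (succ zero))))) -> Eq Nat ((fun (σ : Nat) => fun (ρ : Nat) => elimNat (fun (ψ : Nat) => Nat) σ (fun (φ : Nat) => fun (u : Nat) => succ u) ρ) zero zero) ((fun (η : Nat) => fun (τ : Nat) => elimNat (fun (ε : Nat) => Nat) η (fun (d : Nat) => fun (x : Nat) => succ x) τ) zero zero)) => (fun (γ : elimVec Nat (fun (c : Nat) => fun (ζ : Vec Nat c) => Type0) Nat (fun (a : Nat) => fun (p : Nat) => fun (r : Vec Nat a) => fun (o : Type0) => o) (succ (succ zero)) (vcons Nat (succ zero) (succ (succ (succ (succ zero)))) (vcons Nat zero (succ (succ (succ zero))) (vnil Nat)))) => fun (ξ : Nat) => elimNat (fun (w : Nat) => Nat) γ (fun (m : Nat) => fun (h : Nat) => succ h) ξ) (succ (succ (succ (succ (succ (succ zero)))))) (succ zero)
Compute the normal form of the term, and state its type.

resulting normal form:
  fun (δ : Vec Nat (succ (succ (succ (succ (succ zero))))) -> Eq Nat zero zero) => succ (succ (succ (succ (succ (succ (succ zero))))))
inferred type:
  (Vec Nat (succ (succ (succ (succ (succ zero))))) -> Eq Nat zero zero) -> Nat


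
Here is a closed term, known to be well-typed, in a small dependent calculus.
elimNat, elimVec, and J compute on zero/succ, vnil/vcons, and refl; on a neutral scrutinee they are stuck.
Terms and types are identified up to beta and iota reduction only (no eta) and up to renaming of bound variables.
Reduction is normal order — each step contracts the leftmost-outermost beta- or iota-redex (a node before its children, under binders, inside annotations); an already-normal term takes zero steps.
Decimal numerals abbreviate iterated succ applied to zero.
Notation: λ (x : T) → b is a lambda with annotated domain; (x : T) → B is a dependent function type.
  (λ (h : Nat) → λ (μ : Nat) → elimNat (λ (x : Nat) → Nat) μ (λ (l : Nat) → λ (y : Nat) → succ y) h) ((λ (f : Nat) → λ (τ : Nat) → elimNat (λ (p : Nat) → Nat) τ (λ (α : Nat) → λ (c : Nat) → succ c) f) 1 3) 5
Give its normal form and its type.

normal form:
  9
type:
  Nat
observation: the leftmost-outermost redex is a beta-redex, and normalization takes 21 steps.


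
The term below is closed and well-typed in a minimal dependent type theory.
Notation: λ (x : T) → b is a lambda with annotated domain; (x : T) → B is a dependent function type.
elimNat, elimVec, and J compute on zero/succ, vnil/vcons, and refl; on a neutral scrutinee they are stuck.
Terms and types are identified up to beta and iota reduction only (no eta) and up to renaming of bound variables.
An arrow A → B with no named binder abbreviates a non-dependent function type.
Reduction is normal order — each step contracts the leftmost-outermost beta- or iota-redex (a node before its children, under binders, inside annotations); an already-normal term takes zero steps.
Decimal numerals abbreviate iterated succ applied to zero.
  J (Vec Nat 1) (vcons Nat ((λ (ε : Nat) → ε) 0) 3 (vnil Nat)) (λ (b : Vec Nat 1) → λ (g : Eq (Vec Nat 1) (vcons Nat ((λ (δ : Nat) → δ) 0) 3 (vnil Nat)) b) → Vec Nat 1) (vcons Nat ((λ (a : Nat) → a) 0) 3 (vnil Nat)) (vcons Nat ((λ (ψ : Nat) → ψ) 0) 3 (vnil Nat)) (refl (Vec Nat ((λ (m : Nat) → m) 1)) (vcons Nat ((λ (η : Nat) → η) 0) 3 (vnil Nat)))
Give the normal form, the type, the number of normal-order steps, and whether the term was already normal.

reduced normal form:
  vcons Nat 0 3 (vnil Nat)
inferred type:
  Vec Nat 1
normal-order step count: 2
started in normal form: no
first redex: a J iota-redex


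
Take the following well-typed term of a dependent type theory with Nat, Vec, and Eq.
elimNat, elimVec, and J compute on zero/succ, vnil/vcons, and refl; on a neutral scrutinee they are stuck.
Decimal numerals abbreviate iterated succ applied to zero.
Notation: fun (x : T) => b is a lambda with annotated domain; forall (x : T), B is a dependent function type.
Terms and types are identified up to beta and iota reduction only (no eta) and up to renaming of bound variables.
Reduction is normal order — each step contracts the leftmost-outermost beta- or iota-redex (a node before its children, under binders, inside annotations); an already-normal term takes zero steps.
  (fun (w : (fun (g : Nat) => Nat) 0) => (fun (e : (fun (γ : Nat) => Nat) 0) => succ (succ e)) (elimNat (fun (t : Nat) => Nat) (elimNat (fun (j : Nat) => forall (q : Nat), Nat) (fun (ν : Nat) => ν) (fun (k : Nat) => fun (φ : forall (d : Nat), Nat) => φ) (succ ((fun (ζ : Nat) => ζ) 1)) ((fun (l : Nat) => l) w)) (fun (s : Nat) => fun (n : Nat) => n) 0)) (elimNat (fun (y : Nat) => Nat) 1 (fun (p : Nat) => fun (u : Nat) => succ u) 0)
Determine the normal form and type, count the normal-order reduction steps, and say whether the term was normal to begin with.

normal form:
  3
the term's type:
  Nat
reduction steps (normal order): 14
term was already normal: no
first contracted redex: a beta-redex


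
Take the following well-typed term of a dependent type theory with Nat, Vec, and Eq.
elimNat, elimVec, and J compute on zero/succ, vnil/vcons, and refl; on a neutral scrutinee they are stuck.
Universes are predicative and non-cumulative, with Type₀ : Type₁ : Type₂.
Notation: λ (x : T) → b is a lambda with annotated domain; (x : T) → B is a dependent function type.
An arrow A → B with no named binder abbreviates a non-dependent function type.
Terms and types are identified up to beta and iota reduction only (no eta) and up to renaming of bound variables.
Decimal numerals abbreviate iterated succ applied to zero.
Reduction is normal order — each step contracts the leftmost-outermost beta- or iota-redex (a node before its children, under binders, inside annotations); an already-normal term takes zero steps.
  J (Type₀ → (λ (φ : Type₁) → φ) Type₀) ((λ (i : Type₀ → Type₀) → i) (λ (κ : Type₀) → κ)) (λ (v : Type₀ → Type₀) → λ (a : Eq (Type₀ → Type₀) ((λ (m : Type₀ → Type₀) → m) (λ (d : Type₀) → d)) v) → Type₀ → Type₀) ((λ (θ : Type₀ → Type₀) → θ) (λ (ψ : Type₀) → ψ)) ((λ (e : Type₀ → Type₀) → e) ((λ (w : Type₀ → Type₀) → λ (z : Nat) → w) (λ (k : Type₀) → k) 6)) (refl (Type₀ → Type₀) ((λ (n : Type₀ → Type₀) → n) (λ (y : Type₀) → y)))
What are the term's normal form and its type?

normal form:
  λ (φ : Type₀) → φ
type:
  Type₀ → Type₀
observation: the first redex contracted is a J iota-redex; the normal form is reached in 2 normal-order steps.


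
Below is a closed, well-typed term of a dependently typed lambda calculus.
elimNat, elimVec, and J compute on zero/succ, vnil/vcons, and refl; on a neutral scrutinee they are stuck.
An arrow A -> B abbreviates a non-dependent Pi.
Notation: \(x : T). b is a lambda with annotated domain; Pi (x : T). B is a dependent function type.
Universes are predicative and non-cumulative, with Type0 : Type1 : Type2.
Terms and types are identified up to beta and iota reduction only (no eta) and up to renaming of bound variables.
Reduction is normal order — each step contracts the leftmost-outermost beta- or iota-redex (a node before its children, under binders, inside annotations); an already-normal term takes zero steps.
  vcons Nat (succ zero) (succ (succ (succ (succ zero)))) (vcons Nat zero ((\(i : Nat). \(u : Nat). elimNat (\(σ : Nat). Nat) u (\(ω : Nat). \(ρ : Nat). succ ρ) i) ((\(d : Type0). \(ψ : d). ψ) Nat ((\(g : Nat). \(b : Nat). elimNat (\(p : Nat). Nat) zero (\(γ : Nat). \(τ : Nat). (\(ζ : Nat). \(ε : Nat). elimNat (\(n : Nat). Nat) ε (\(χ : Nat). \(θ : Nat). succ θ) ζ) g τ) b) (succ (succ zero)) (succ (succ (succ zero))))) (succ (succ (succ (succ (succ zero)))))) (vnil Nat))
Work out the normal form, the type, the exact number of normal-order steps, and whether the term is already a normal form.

reduced normal form:
  vcons Nat (succ zero) (succ (succ (succ (succ zero)))) (vcons Nat zero (succ (succ (succ (succ (succ (succ (succ (succ (succ (succ (succ zero))))))))))) (vnil Nat))
inferred type:
  Vec Nat (succ (succ zero))
reduction steps (normal order): 62
already normal: no
first redex: a beta-redex


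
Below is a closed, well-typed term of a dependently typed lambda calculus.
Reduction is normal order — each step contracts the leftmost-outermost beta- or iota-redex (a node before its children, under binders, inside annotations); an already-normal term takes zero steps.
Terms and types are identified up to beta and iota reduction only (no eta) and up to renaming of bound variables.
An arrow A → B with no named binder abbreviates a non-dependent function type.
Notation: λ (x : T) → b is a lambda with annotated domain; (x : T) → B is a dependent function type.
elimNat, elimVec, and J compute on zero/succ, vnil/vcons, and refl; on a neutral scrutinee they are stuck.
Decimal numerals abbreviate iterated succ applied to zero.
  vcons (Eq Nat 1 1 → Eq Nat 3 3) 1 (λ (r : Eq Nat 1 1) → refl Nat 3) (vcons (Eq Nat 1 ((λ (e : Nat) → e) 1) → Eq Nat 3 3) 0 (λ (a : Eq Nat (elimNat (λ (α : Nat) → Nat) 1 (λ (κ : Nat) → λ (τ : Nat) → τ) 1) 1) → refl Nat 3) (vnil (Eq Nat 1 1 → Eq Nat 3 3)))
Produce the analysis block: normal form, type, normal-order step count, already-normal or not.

resulting normal form:
  vcons (Eq Nat 1 1 → Eq Nat 3 3) 1 (λ (r : Eq Nat 1 1) → refl Nat 3) (vcons (Eq Nat 1 1 → Eq Nat 3 3) 0 (λ (e : Eq Nat 1 1) → refl Nat 3) (vnil (Eq Nat 1 1 → Eq Nat 3 3)))
type:
  Vec (Eq Nat 1 1 → Eq Nat 3 3) 2
normal-order step count: 5
already normal: no
first contracted redex: a beta-redex


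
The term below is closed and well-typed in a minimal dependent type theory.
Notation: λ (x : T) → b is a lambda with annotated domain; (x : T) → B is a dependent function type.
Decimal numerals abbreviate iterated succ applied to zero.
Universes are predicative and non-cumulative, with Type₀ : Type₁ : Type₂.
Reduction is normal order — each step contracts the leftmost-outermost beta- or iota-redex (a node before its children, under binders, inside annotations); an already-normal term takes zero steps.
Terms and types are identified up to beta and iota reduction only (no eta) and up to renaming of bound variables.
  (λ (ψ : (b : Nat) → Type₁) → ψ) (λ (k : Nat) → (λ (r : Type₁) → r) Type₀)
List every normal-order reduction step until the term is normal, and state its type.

normal-order reduction sequence:
  (λ (ψ : (b : Nat) → Type₁) → ψ) (λ (k : Nat) → (λ (r : Type₁) → r) Type₀)
  ~> λ (ψ : Nat) → (λ (b : Type₁) → b) Type₀
  ~> λ (ψ : Nat) → Type₀
type:
  (ψ : Nat) → Type₁


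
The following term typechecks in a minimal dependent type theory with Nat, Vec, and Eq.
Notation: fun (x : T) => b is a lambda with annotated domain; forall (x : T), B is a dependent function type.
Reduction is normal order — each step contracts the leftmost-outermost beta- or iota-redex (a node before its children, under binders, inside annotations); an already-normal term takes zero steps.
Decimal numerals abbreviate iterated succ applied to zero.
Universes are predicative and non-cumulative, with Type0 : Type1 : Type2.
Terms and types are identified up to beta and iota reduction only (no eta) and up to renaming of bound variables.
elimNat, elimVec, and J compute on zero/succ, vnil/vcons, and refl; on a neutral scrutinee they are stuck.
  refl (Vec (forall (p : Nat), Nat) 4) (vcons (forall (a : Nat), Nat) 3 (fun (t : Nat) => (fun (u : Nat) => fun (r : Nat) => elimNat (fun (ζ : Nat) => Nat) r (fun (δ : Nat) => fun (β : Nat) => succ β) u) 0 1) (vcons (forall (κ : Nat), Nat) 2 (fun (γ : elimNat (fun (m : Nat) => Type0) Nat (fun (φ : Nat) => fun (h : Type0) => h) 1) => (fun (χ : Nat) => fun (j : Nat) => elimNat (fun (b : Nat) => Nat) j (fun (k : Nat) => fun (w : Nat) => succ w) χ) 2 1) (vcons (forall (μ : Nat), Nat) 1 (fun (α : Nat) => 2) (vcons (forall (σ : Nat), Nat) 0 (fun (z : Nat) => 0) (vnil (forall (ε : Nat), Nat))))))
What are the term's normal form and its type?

normal form:
  refl (Vec (forall (p : Nat), Nat) 4) (vcons (forall (a : Nat), Nat) 3 (fun (t : Nat) => 1) (vcons (forall (u : Nat), Nat) 2 (fun (r : Nat) => 3) (vcons (forall (ζ : Nat), Nat) 1 (fun (δ : Nat) => 2) (vcons (forall (β : Nat), Nat) 0 (fun (κ : Nat) => 0) (vnil (forall (γ : Nat), Nat))))))
inferred type:
  Eq (Vec (forall (p : Nat), Nat) 4) (vcons (forall (a : Nat), Nat) 3 (fun (t : Nat) => 1) (vcons (forall (u : Nat), Nat) 2 (fun (r : Nat) => 3) (vcons (forall (ζ : Nat), Nat) 1 (fun (δ : Nat) => 2) (vcons (forall (β : Nat), Nat) 0 (fun (κ : Nat) => 0) (vnil (forall (γ : Nat), Nat)))))) (vcons (forall (m : Nat), Nat) 3 (fun (φ : Nat) => 1) (vcons (forall (h : Nat), Nat) 2 (fun (χ : Nat) => 3) (vcons (forall (j : Nat), Nat) 1 (fun (b : Nat) => 2) (vcons (forall (k : Nat), Nat) 0 (fun (w : Nat) => 0) (vnil (forall (μ : Nat), Nat))))))
observation: 16 normal-order steps separate the term from its normal form.


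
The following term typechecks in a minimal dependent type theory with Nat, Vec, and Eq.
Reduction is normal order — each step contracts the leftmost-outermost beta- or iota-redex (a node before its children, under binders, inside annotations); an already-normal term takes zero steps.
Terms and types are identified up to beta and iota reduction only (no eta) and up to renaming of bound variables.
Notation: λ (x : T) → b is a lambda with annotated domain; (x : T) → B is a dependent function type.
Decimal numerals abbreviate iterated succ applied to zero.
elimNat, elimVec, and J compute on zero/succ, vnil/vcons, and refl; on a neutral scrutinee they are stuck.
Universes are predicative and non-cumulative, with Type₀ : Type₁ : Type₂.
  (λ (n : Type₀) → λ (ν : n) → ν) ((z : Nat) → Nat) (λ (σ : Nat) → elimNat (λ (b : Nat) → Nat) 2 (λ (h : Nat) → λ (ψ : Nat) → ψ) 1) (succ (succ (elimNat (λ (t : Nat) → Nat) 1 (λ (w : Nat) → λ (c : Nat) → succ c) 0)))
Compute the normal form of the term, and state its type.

reduced normal form:
  2
type:
  Nat


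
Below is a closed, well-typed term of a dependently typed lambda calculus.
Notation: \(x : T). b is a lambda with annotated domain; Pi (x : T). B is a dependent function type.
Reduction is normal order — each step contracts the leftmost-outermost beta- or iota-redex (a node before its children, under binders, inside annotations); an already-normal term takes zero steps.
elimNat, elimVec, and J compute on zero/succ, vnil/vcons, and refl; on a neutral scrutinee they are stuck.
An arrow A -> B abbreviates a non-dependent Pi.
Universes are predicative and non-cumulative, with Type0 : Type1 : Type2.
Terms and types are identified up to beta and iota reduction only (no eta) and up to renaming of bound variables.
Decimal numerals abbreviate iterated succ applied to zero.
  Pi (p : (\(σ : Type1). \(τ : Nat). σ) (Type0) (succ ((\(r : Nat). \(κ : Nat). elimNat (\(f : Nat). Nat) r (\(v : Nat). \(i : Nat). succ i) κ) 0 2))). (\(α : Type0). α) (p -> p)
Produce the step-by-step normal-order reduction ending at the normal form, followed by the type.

reduction (normal order):
  Pi (p : (\(σ : Type1). \(τ : Nat). σ) (Type0) (succ ((\(r : Nat). \(κ : Nat). elimNat (\(f : Nat). Nat) r (\(v : Nat). \(i : Nat). succ i) κ) 0 2))). (\(α : Type0). α) (p -> p)
  ~> Pi (p : (\(σ : Nat). Type0) (succ ((\(τ : Nat). \(r : Nat). elimNat (\(κ : Nat). Nat) τ (\(f : Nat). \(v : Nat). succ v) r) 0 2))). (\(i : Type0). i) (p -> p)
  ~> Pi (p : Type0). (\(σ : Type0). σ) (p -> p)
  ~> Pi (p : Type0). p -> p
the term's type:
  Type1


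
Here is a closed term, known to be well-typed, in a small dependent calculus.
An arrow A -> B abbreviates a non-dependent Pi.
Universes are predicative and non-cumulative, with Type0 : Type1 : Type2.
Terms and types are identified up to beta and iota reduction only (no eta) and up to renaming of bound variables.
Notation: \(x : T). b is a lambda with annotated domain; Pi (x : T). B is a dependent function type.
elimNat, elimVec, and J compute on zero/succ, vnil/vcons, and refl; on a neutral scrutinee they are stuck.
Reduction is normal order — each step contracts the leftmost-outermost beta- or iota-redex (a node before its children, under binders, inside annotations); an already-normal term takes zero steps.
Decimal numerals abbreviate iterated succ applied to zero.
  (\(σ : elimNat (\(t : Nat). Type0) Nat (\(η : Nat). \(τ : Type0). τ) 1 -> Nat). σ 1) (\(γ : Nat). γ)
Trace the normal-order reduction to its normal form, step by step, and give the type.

normal-order reduction:
  (\(σ : elimNat (\(t : Nat). Type0) Nat (\(η : Nat). \(τ : Type0). τ) 1 -> Nat). σ 1) (\(γ : Nat). γ)
  ~> (\(σ : Nat). σ) 1
  ~> 1
the term's type:
  Nat


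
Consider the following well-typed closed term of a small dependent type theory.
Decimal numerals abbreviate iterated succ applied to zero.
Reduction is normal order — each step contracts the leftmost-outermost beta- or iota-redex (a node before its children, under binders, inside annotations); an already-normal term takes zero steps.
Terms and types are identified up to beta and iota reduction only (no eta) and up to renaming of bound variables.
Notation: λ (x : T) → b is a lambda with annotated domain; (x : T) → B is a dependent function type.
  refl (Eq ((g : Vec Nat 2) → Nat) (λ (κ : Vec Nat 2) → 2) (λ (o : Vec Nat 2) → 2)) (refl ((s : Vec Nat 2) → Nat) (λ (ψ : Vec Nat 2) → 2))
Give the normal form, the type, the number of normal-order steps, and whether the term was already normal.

normal form:
  refl (Eq ((g : Vec Nat 2) → Nat) (λ (κ : Vec Nat 2) → 2) (λ (o : Vec Nat 2) → 2)) (refl ((s : Vec Nat 2) → Nat) (λ (ψ : Vec Nat 2) → 2))
inferred type:
  Eq (Eq ((g : Vec Nat 2) → Nat) (λ (κ : Vec Nat 2) → 2) (λ (o : Vec Nat 2) → 2)) (refl ((s : Vec Nat 2) → Nat) (λ (ψ : Vec Nat 2) → 2)) (refl ((d : Vec Nat 2) → Nat) (λ (θ : Vec Nat 2) → 2))
reduction steps (normal order): 0
already normal: yes


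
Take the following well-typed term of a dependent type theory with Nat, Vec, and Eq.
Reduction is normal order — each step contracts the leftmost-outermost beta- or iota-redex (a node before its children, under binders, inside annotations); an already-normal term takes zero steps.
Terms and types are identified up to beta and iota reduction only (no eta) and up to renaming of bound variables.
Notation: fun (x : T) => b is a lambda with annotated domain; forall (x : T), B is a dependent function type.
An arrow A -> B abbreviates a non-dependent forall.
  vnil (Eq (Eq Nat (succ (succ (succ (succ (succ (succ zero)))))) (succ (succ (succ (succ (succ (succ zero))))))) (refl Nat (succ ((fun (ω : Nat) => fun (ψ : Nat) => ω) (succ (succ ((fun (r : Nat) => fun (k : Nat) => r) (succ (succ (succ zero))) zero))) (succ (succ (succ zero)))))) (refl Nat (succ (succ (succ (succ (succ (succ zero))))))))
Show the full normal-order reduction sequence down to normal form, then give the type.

reduction (normal order):
  vnil (Eq (Eq Nat (succ (succ (succ (succ (succ (succ zero)))))) (succ (succ (succ (succ (succ (succ zero))))))) (refl Nat (succ ((fun (ω : Nat) => fun (ψ : Nat) => ω) (succ (succ ((fun (r : Nat) => fun (k : Nat) => r) (succ (succ (succ zero))) zero))) (succ (succ (succ zero)))))) (refl Nat (succ (succ (succ (succ (succ (succ zero))))))))
  ~> vnil (Eq (Eq Nat (succ (succ (succ (succ (succ (succ zero)))))) (succ (succ (succ (succ (succ (succ zero))))))) (refl Nat (succ ((fun (ω : Nat) => succ (succ ((fun (ψ : Nat) => fun (r : Nat) => ψ) (succ (succ (succ zero))) zero))) (succ (succ (succ zero)))))) (refl Nat (succ (succ (succ (succ (succ (succ zero))))))))
  ~> vnil (Eq (Eq Nat (succ (succ (succ (succ (succ (succ zero)))))) (succ (succ (succ (succ (succ (succ zero))))))) (refl Nat (succ (succ (succ ((fun (ω : Nat) => fun (ψ : Nat) => ω) (succ (succ (succ zero))) zero))))) (refl Nat (succ (succ (succ (succ (succ (succ zero))))))))
  ~> vnil (Eq (Eq Nat (succ (succ (succ (succ (succ (succ zero)))))) (succ (succ (succ (succ (succ (succ zero))))))) (refl Nat (succ (succ (succ ((fun (ω : Nat) => succ (succ (succ zero))) zero))))) (refl Nat (succ (succ (succ (succ (succ (succ zero))))))))
  ~> vnil (Eq (Eq Nat (succ (succ (succ (succ (succ (succ zero)))))) (succ (succ (succ (succ (succ (succ zero))))))) (refl Nat (succ (succ (succ (succ (succ (succ zero))))))) (refl Nat (succ (succ (succ (succ (succ (succ zero))))))))
type:
  Vec (Eq (Eq Nat (succ (succ (succ (succ (succ (succ zero)))))) (succ (succ (succ (succ (succ (succ zero))))))) (refl Nat (succ (succ (succ (succ (succ (succ zero))))))) (refl Nat (succ (succ (succ (succ (succ (succ zero)))))))) zero


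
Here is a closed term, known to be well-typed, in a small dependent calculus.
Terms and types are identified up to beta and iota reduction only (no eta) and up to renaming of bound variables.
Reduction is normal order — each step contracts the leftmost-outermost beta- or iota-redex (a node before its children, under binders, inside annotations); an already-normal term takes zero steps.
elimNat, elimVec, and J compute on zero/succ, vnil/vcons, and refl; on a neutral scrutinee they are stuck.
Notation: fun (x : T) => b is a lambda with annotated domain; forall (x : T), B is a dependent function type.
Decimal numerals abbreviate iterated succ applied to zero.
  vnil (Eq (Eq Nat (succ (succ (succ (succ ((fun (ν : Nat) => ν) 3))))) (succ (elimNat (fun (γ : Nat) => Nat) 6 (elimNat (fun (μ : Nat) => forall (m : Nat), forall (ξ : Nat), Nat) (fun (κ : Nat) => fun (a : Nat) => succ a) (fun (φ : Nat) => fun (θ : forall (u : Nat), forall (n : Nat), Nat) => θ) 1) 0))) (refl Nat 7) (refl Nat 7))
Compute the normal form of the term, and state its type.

normal form:
  vnil (Eq (Eq Nat 7 7) (refl Nat 7) (refl Nat 7))
inferred type:
  Vec (Eq (Eq Nat 7 7) (refl Nat 7) (refl Nat 7)) 0
observation: contracting a beta-redex first, the term normalizes in 2 steps.


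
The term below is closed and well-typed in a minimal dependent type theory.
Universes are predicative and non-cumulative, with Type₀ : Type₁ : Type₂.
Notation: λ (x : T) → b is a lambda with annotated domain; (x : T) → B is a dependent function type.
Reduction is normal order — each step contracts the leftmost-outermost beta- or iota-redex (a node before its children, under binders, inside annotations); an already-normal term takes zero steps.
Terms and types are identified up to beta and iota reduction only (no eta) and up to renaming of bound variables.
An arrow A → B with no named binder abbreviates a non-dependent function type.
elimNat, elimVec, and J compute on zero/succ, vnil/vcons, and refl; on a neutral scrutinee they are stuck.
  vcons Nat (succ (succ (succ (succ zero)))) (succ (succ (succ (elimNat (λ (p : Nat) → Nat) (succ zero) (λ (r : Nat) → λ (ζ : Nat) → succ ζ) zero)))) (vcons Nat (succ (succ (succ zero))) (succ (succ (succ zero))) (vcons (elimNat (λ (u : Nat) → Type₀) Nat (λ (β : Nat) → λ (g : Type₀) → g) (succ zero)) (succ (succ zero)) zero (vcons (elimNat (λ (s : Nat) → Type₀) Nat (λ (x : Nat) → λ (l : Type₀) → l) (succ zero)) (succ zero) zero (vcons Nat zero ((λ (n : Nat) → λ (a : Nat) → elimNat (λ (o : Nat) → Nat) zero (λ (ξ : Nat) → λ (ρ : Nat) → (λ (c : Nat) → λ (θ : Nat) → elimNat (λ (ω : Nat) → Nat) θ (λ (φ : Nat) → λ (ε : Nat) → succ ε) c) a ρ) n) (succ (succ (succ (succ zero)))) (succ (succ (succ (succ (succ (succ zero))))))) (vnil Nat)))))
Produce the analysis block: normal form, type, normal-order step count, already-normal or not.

resulting normal form:
  vcons Nat (succ (succ (succ (succ zero)))) (succ (succ (succ (succ zero)))) (vcons Nat (succ (succ (succ zero))) (succ (succ (succ zero))) (vcons Nat (succ (succ zero)) zero (vcons Nat (succ zero) zero (vcons Nat zero (succ (succ (succ (succ (succ (succ (succ (succ (succ (succ (succ (succ (succ (succ (succ (succ (succ (succ (succ (succ (succ (succ (succ (succ zero)))))))))))))))))))))))) (vnil Nat)))))
type:
  Vec Nat (succ (succ (succ (succ (succ zero)))))
steps to reach normal form (normal order): 108
started in normal form: no
first redex: an elimNat iota-redex


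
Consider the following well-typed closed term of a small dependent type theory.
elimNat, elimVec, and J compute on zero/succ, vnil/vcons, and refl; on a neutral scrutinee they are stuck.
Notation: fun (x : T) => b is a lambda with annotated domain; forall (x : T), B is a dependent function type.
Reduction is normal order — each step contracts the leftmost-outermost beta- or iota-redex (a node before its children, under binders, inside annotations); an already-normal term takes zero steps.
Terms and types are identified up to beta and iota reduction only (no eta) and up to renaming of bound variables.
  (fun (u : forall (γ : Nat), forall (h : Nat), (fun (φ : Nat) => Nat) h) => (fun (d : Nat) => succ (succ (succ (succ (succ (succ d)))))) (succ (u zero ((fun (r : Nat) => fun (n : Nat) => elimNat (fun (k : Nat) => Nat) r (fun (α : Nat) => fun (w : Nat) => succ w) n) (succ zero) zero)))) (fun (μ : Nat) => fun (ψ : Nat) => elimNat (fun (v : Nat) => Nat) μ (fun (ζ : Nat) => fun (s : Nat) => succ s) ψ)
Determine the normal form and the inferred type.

resulting normal form:
  succ (succ (succ (succ (succ (succ (succ (succ zero)))))))
the term's type:
  Nat
observation: the first redex contracted is a beta-redex; the normal form is reached in 11 normal-order steps.


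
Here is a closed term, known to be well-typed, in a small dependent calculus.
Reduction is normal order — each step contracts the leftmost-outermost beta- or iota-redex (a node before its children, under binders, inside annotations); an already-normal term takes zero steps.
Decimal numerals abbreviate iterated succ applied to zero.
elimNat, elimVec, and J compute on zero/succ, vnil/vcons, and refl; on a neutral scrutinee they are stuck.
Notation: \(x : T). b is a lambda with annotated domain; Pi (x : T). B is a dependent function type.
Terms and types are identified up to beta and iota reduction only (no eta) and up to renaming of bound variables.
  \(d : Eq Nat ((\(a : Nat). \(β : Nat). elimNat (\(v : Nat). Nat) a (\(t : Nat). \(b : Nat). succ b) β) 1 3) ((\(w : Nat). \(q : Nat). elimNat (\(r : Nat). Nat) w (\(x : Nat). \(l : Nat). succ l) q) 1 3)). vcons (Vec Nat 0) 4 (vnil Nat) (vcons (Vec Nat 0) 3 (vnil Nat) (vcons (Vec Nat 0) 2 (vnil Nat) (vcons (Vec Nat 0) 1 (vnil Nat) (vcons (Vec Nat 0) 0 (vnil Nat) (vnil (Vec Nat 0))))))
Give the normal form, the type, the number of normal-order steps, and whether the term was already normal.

normal form:
  \(d : Eq Nat 4 4). vcons (Vec Nat 0) 4 (vnil Nat) (vcons (Vec Nat 0) 3 (vnil Nat) (vcons (Vec Nat 0) 2 (vnil Nat) (vcons (Vec Nat 0) 1 (vnil Nat) (vcons (Vec Nat 0) 0 (vnil Nat) (vnil (Vec Nat 0))))))
type:
  Pi (d : Eq Nat 4 4). Vec (Vec Nat 0) 5
steps to reach normal form (normal order): 24
started in normal form: no
first contracted redex: a beta-redex


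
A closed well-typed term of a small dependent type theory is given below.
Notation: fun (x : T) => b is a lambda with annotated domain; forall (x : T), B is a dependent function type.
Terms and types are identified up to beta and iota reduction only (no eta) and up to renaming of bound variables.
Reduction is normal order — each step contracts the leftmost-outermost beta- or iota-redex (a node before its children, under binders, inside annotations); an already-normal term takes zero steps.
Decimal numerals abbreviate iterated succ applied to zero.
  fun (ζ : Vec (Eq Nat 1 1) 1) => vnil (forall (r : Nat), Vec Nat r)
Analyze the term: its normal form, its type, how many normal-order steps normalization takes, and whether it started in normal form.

reduced normal form:
  fun (ζ : Vec (Eq Nat 1 1) 1) => vnil (forall (r : Nat), Vec Nat r)
the term's type:
  forall (ζ : Vec (Eq Nat 1 1) 1), Vec (forall (r : Nat), Vec Nat r) 0
normal-order step count: 0
already normal: yes


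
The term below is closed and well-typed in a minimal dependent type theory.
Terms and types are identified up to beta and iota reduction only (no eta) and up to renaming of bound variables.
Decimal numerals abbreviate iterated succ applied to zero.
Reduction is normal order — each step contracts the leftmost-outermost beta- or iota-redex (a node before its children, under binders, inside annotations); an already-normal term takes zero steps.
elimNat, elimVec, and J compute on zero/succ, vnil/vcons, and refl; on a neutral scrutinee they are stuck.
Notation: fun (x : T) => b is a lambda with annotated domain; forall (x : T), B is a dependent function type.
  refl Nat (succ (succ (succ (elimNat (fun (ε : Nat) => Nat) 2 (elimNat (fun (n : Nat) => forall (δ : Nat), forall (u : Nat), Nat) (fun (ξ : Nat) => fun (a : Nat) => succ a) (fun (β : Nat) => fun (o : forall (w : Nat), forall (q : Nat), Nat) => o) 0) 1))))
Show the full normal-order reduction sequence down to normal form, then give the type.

normal-order reduction:
  refl Nat (succ (succ (succ (elimNat (fun (ε : Nat) => Nat) 2 (elimNat (fun (n : Nat) => forall (δ : Nat), forall (u : Nat), Nat) (fun (ξ : Nat) => fun (a : Nat) => succ a) (fun (β : Nat) => fun (o : forall (w : Nat), forall (q : Nat), Nat) => o) 0) 1))))
  ~> refl Nat (succ (succ (succ (elimNat (fun (ε : Nat) => forall (n : Nat), forall (δ : Nat), Nat) (fun (u : Nat) => fun (ξ : Nat) => succ ξ) (fun (a : Nat) => fun (β : forall (o : Nat), forall (w : Nat), Nat) => β) 0 0 (elimNat (fun (q : Nat) => Nat) 2 (elimNat (fun (μ : Nat) => forall (c : Nat), forall (e : Nat), Nat) (fun (k : Nat) => fun (τ : Nat) => succ τ) (fun (ψ : Nat) => fun (z : forall (l : Nat), forall (i : Nat), Nat) => z) 0) 0)))))
  ~> refl Nat (succ (succ (succ ((fun (ε : Nat) => fun (n : Nat) => succ n) 0 (elimNat (fun (δ : Nat) => Nat) 2 (elimNat (fun (u : Nat) => forall (ξ : Nat), forall (a : Nat), Nat) (fun (β : Nat) => fun (o : Nat) => succ o) (fun (w : Nat) => fun (q : forall (μ : Nat), forall (c : Nat), Nat) => q) 0) 0)))))
  ~> refl Nat (succ (succ (succ ((fun (ε : Nat) => succ ε) (elimNat (fun (n : Nat) => Nat) 2 (elimNat (fun (δ : Nat) => forall (u : Nat), forall (ξ : Nat), Nat) (fun (a : Nat) => fun (β : Nat) => succ β) (fun (o : Nat) => fun (w : forall (q : Nat), forall (μ : Nat), Nat) => w) 0) 0)))))
  ~> refl Nat (succ (succ (succ (succ (elimNat (fun (ε : Nat) => Nat) 2 (elimNat (fun (n : Nat) => forall (δ : Nat), forall (u : Nat), Nat) (fun (ξ : Nat) => fun (a : Nat) => succ a) (fun (β : Nat) => fun (o : forall (w : Nat), forall (q : Nat), Nat) => o) 0) 0)))))
  ~> refl Nat 6
type:
  Eq Nat 6 6
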